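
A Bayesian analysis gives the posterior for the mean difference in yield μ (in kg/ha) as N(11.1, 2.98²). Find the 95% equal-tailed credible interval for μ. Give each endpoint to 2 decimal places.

The posterior is symmetric, so the 95% equal-tailed interval is μ = 11.1 ± z·2.98 with z = 1.960.
Half-width: 1.960 × 2.98 = 5.84.
11.1 − 5.84 = 5.26; 11.1 + 5.84 = 16.94.

[5.26, 16.94]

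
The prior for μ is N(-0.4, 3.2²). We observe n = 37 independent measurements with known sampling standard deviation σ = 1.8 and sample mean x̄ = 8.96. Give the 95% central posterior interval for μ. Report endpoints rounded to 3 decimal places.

Posterior precision = 1/3.2² + 37/1.8² = 0.0977 + 11.4198 = 11.5174, so posterior SD = 0.2947.
Posterior mean = (-0.4/3.2² + 37·8.96/1.8²) / 11.5174 = 8.8806.
Interval: 8.8806 ± 1.960 × 0.2947 → [8.303, 9.458].

[8.303, 9.458]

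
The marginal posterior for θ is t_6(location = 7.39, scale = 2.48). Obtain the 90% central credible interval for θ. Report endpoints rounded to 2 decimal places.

The t_6 distribution is symmetric; the 90% interval is 7.39 ± t·2.48 with t_{0.95,6} = 1.943.
Half-width: 1.943 × 2.48 = 4.82.
7.39 − 4.82 = 2.57; 7.39 + 4.82 = 12.21.

[2.57, 12.21]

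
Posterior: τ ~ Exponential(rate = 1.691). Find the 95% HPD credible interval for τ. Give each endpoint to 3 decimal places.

[0.000, 1.772]

The exponential density is strictly decreasing on [0, ∞), so the HPD interval is anchored at 0: [0, q] with P(τ ≤ q) = 0.95.
q = −ln(1 − 0.95) / 1.691 = 2.9957 / 1.691 = 1.772.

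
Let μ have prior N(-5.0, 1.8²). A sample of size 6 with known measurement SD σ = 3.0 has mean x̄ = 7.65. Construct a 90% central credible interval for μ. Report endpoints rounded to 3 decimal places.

[1.981, 5.312]

Posterior precision = 1/1.8² + 6/3.0² = 0.3086 + 0.6667 = 0.9753, so posterior SD = 1.0126.
Posterior mean = (-5.0/1.8² + 6·7.65/3.0²) / 0.9753 = 3.6468.
Interval: 3.6468 ± 1.645 × 1.0126 → [1.981, 5.312].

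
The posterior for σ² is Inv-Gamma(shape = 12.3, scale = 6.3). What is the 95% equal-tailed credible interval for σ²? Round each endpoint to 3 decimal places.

Inverse-Gamma(12.3, 6.3) quantiles: F⁻¹(0.025) and F⁻¹(0.975).
Equivalently, 1/σ² ~ Gamma(12.3, rate = 6.3); invert its 0.975 and 0.025 quantiles.
Posterior mean ≈ 0.558, SD ≈ 0.174; a Normal approximation gives roughly [0.217, 0.898].
Exact: lower = 0.314; upper = 0.982.

[0.314, 0.982]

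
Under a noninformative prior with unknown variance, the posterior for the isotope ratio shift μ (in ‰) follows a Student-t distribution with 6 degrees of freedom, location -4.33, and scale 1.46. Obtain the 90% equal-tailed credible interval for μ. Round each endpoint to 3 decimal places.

The t_6 distribution is symmetric; the 90% interval is -4.33 ± t·1.46 with t_{0.95,6} = 1.943.
Half-width: 1.943 × 1.46 = 2.837.
-4.33 − 2.837 = -7.167; -4.33 + 2.837 = -1.493.

[-7.167, -1.493]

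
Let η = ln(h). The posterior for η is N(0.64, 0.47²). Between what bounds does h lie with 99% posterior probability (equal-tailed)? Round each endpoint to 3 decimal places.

On the log scale the 99% interval is 0.64 ± 2.576 × 0.47 = [-0.5706, 1.8506].
Exponentiate: [e^-0.5706, e^1.8506] = [0.565, 6.364].

[0.565, 6.364]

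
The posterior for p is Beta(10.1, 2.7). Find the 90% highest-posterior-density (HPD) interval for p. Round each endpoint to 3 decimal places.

[0.624, 0.963]

The posterior is unimodal and skewed, so the HPD interval has equal density at both endpoints and is the shortest 90% interval.
Solving f(0.624) = f(0.963) with F(0.963) − F(0.624) = 0.90 gives [0.624, 0.963].
For comparison, the equal-tailed interval is [0.585, 0.941]; the HPD is narrower and shifted toward the mode.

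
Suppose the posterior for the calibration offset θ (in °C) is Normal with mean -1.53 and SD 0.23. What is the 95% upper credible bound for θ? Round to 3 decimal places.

-1.152

Need U with P(θ ≤ U) = 0.95: U = -1.53 + z_{0.05}·0.23.
z = 1.645; U = -1.53 + 1.645 × 0.23 = -1.152.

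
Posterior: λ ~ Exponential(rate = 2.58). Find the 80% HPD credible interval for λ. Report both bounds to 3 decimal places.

[0.000, 0.624]

The exponential density is strictly decreasing on [0, ∞), so the HPD interval is anchored at 0: [0, q] with P(λ ≤ q) = 0.80.
q = −ln(1 − 0.80) / 2.58 = 1.6094 / 2.58 = 0.624.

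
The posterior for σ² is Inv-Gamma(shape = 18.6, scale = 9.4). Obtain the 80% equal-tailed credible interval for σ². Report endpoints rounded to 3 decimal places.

Inverse-Gamma(18.6, 9.4) quantiles: F⁻¹(0.1) and F⁻¹(0.9).
Equivalently, 1/σ² ~ Gamma(18.6, rate = 9.4); invert its 0.9 and 0.1 quantiles.
Posterior mean ≈ 0.534, SD ≈ 0.131; a Normal approximation gives roughly [0.366, 0.702].
Exact: lower = 0.387; upper = 0.705.

[0.387, 0.705]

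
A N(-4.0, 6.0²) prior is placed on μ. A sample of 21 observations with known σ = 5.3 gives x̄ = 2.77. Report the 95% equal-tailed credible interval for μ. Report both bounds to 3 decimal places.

[0.302, 4.753]

Posterior precision = 1/6.0² + 21/5.3² = 0.0278 + 0.7476 = 0.7754, so posterior SD = 1.1356.
Posterior mean = (-4.0/6.0² + 21·2.77/5.3²) / 0.7754 = 2.5275.
Interval: 2.5275 ± 1.960 × 1.1356 → [0.302, 4.753].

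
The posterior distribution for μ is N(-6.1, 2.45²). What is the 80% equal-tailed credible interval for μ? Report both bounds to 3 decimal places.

The posterior is symmetric, so the 80% equal-tailed interval is μ = -6.1 ± z·2.45 with z = 1.282.
Half-width: 1.282 × 2.45 = 3.140.
-6.1 − 3.140 = -9.240; -6.1 + 3.140 = -2.960.

[-9.240, -2.960]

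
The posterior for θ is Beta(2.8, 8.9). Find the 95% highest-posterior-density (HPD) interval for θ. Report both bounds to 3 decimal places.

[0.033, 0.472]

The posterior is unimodal and skewed, so the HPD interval has equal density at both endpoints and is the shortest 95% interval.
Solving f(0.033) = f(0.472) with F(0.472) − F(0.033) = 0.95 gives [0.033, 0.472].
For comparison, the equal-tailed interval is [0.053, 0.509]; the HPD is narrower and shifted toward the mode.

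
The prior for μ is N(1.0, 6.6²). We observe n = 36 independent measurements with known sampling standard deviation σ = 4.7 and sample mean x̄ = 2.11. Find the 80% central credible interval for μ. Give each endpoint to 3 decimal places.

[1.098, 3.091]

Posterior precision = 1/6.6² + 36/4.7² = 0.0230 + 1.6297 = 1.6527, so posterior SD = 0.7779.
Posterior mean = (1.0/6.6² + 36·2.11/4.7²) / 1.6527 = 2.0946.
Interval: 2.0946 ± 1.282 × 0.7779 → [1.098, 3.091].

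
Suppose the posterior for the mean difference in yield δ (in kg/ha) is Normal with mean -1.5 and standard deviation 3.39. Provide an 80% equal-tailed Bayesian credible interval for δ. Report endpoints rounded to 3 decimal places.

The posterior is symmetric, so the 80% equal-tailed interval is δ = -1.5 ± z·3.39 with z = 1.282.
Half-width: 1.282 × 3.39 = 4.344.
-1.5 − 4.344 = -5.844; -1.5 + 4.344 = 2.844.

[-5.844, 2.844]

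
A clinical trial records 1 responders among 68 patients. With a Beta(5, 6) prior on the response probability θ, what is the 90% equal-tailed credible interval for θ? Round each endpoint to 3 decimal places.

[0.034, 0.130]

Posterior: Beta(5+1, 6+67) = Beta(6, 73).
Equal-tailed 90% interval: the 0.05 and 0.95 quantiles of Beta(6, 73).
Posterior mean ≈ 0.076, SD ≈ 0.030; a Normal approximation gives roughly [0.027, 0.125].
Exact: F⁻¹(0.05) = 0.034; F⁻¹(0.95) = 0.130.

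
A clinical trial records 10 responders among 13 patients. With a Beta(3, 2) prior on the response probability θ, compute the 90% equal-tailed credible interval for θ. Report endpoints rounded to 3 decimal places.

[0.539, 0.876]

Posterior: Beta(3+10, 2+3) = Beta(13, 5).
Equal-tailed 90% interval: the 0.05 and 0.95 quantiles of Beta(13, 5).
Posterior mean ≈ 0.722, SD ≈ 0.103; a Normal approximation gives roughly [0.553, 0.891].
Exact: F⁻¹(0.05) = 0.539; F⁻¹(0.95) = 0.876.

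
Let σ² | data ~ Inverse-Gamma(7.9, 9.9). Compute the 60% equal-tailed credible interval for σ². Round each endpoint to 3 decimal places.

[0.979, 1.803]

Inverse-Gamma(7.9, 9.9) quantiles: F⁻¹(0.2) and F⁻¹(0.8).
Equivalently, 1/σ² ~ Gamma(7.9, rate = 9.9); invert its 0.8 and 0.2 quantiles.
Posterior mean ≈ 1.435, SD ≈ 0.591; a Normal approximation gives roughly [0.938, 1.932].
Exact: lower = 0.979; upper = 1.803.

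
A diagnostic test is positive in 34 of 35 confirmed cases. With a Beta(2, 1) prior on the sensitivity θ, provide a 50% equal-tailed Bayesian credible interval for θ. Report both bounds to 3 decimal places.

Posterior: Beta(2+34, 1+1) = Beta(36, 2).
Equal-tailed 50% interval: the 0.25 and 0.75 quantiles of Beta(36, 2).
Posterior mean ≈ 0.947, SD ≈ 0.036; a Normal approximation gives roughly [0.923, 0.971].
Exact: F⁻¹(0.25) = 0.929; F⁻¹(0.75) = 0.974.

[0.929, 0.974]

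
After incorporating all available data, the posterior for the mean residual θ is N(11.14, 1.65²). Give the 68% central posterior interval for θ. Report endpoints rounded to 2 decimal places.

The posterior is symmetric, so the 68% equal-tailed interval is θ = 11.14 ± z·1.65 with z = 0.994.
Half-width: 0.994 × 1.65 = 1.64.
11.14 − 1.64 = 9.50; 11.14 + 1.64 = 12.78.

[9.50, 12.78]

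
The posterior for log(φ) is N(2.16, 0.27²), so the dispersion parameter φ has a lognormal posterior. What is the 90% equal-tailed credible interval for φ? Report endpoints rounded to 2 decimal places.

On the log scale the 90% interval is 2.16 ± 1.645 × 0.27 = [1.7159, 2.6041].
Exponentiate: [e^1.7159, e^2.6041] = [5.56, 13.52].

[5.56, 13.52]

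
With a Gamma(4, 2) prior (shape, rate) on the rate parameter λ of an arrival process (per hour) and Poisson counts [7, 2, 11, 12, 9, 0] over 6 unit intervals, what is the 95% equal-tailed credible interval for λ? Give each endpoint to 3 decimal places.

[4.103, 7.383]

Posterior: Gamma(4+41, 2+6) = Gamma(45, 8) (shape, rate).
Equal-tailed 95% interval: Gamma(45, 8) quantiles at 0.025 and 0.975.
Posterior mean ≈ 5.625, SD ≈ 0.839; a Normal approximation gives roughly [3.982, 7.268].
Exact: lower = 4.103; upper = 7.383.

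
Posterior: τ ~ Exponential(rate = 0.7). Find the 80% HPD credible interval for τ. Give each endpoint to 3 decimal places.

The exponential density is strictly decreasing on [0, ∞), so the HPD interval is anchored at 0: [0, q] with P(τ ≤ q) = 0.80.
q = −ln(1 − 0.80) / 0.7 = 1.6094 / 0.7 = 2.299.

[0.000, 2.299]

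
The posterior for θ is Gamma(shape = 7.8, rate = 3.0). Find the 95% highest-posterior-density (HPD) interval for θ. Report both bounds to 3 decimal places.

The posterior is unimodal and skewed, so the HPD interval has equal density at both endpoints and is the shortest 95% interval.
Solving f(0.949) = f(4.453) with F(4.453) − F(0.949) = 0.95 gives [0.949, 4.453].
For comparison, the equal-tailed interval is [1.108, 4.717]; the HPD is narrower and shifted toward the mode.

[0.949, 4.453]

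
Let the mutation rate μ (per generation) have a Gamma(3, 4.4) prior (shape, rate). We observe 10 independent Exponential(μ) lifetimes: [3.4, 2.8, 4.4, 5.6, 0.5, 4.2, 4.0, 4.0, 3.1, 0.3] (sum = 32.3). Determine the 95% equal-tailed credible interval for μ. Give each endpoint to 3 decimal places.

[0.189, 0.571]

Posterior: Gamma(3+10, 4.4+32.3) = Gamma(13, 36.7) (shape, rate).
Equal-tailed 95% interval: Gamma(13, 36.7) quantiles at 0.025 and 0.975.
Posterior mean ≈ 0.354, SD ≈ 0.098; a Normal approximation gives roughly [0.162, 0.547].
Exact: lower = 0.189; upper = 0.571.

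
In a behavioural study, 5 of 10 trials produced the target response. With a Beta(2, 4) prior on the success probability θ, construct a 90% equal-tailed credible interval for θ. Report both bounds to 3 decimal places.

[0.244, 0.640]

Posterior: Beta(2+5, 4+5) = Beta(7, 9).
Equal-tailed 90% interval: the 0.05 and 0.95 quantiles of Beta(7, 9).
Posterior mean ≈ 0.438, SD ≈ 0.120; a Normal approximation gives roughly [0.240, 0.635].
Exact: F⁻¹(0.05) = 0.244; F⁻¹(0.95) = 0.640.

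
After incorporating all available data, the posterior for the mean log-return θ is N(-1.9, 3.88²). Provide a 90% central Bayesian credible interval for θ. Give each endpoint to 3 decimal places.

The posterior is symmetric, so the 90% equal-tailed interval is θ = -1.9 ± z·3.88 with z = 1.645.
Half-width: 1.645 × 3.88 = 6.382.
-1.9 − 6.382 = -8.282; -1.9 + 6.382 = 4.482.

[-8.282, 4.482]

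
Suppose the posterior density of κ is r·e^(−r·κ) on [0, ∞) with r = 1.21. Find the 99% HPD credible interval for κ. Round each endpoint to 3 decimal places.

The exponential density is strictly decreasing on [0, ∞), so the HPD interval is anchored at 0: [0, q] with P(κ ≤ q) = 0.99.
q = −ln(1 − 0.99) / 1.21 = 4.6052 / 1.21 = 3.806.

[0.000, 3.806]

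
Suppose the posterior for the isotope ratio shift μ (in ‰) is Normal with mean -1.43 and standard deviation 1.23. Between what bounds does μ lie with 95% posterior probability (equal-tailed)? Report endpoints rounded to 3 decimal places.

[-3.841, 0.981]

The posterior is symmetric, so the 95% equal-tailed interval is μ = -1.43 ± z·1.23 with z = 1.960.
Half-width: 1.960 × 1.23 = 2.411.
-1.43 − 2.411 = -3.841; -1.43 + 2.411 = 0.981.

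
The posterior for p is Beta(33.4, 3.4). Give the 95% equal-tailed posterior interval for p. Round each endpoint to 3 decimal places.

Posterior: Beta(33.4, 3.4).
Equal-tailed 95% interval: the 0.025 and 0.975 quantiles of Beta(33.4, 3.4).
Posterior mean ≈ 0.908, SD ≈ 0.047; a Normal approximation gives roughly [0.815, 1.000].
Exact: F⁻¹(0.025) = 0.797; F⁻¹(0.975) = 0.977.

[0.797, 0.977]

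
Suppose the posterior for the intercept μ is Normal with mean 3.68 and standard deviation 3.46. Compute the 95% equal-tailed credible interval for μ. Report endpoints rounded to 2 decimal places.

[-3.10, 10.46]

The posterior is symmetric, so the 95% equal-tailed interval is μ = 3.68 ± z·3.46 with z = 1.960.
Half-width: 1.960 × 3.46 = 6.78.
3.68 − 6.78 = -3.10; 3.68 + 6.78 = 10.46.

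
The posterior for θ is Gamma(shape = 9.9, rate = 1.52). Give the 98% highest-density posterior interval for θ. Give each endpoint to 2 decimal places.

The posterior is unimodal and skewed, so the HPD interval has equal density at both endpoints and is the shortest 98% interval.
Solving f(2.37) = f(11.74) with F(11.74) − F(2.37) = 0.98 gives [2.37, 11.74].
For comparison, the equal-tailed interval is [2.68, 12.27]; the HPD is narrower and shifted toward the mode.

[2.37, 11.74]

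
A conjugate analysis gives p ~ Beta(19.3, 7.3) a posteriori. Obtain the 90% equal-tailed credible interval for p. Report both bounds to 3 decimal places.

Posterior: Beta(19.3, 7.3).
Equal-tailed 90% interval: the 0.05 and 0.95 quantiles of Beta(19.3, 7.3).
Posterior mean ≈ 0.726, SD ≈ 0.085; a Normal approximation gives roughly [0.586, 0.865].
Exact: F⁻¹(0.05) = 0.576; F⁻¹(0.95) = 0.855.

[0.576, 0.855]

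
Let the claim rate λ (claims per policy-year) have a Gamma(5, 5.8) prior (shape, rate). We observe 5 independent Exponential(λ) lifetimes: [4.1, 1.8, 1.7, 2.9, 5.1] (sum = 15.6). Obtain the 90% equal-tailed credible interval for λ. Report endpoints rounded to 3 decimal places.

[0.254, 0.734]

Posterior: Gamma(5+5, 5.8+15.6) = Gamma(10, 21.4) (shape, rate).
Equal-tailed 90% interval: Gamma(10, 21.4) quantiles at 0.05 and 0.95.
Posterior mean ≈ 0.467, SD ≈ 0.148; a Normal approximation gives roughly [0.224, 0.710].
Exact: lower = 0.254; upper = 0.734.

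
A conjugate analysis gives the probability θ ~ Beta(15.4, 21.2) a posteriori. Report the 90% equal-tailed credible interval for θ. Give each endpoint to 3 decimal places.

Posterior: Beta(15.4, 21.2).
Equal-tailed 90% interval: the 0.05 and 0.95 quantiles of Beta(15.4, 21.2).
Posterior mean ≈ 0.421, SD ≈ 0.081; a Normal approximation gives roughly [0.288, 0.553].
Exact: F⁻¹(0.05) = 0.291; F⁻¹(0.95) = 0.556.

[0.291, 0.556]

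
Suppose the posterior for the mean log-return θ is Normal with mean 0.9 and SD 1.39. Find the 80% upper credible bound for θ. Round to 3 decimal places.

2.070

Need U with P(θ ≤ U) = 0.80: U = 0.9 + z_{0.2}·1.39.
z = 0.842; U = 0.9 + 0.842 × 1.39 = 2.070.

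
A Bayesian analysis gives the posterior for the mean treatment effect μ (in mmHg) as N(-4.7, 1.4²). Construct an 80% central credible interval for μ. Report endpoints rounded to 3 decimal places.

The posterior is symmetric, so the 80% equal-tailed interval is μ = -4.7 ± z·1.4 with z = 1.282.
Half-width: 1.282 × 1.4 = 1.794.
-4.7 − 1.794 = -6.494; -4.7 + 1.794 = -2.906.

[-6.494, -2.906]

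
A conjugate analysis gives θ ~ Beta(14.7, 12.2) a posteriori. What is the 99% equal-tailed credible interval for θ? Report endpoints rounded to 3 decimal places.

[0.306, 0.775]

Posterior: Beta(14.7, 12.2).
Equal-tailed 99% interval: the 0.005 and 0.995 quantiles of Beta(14.7, 12.2).
Posterior mean ≈ 0.546, SD ≈ 0.094; a Normal approximation gives roughly [0.304, 0.789].
Exact: F⁻¹(0.005) = 0.306; F⁻¹(0.995) = 0.775.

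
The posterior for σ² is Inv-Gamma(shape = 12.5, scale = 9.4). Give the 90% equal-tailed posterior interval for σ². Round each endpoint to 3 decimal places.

Inverse-Gamma(12.5, 9.4) quantiles: F⁻¹(0.05) and F⁻¹(0.95).
Equivalently, 1/σ² ~ Gamma(12.5, rate = 9.4); invert its 0.95 and 0.05 quantiles.
Posterior mean ≈ 0.817, SD ≈ 0.252; a Normal approximation gives roughly [0.402, 1.232].
Exact: lower = 0.499; upper = 1.287.

[0.499, 1.287]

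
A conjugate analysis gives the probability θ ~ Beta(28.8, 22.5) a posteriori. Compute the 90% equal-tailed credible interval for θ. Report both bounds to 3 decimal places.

[0.447, 0.673]

Posterior: Beta(28.8, 22.5).
Equal-tailed 90% interval: the 0.05 and 0.95 quantiles of Beta(28.8, 22.5).
Posterior mean ≈ 0.561, SD ≈ 0.069; a Normal approximation gives roughly [0.449, 0.674].
Exact: F⁻¹(0.05) = 0.447; F⁻¹(0.95) = 0.673.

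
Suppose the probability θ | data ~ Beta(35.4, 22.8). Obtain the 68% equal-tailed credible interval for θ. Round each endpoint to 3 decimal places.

[0.545, 0.672]

Posterior: Beta(35.4, 22.8).
Equal-tailed 68% interval: the 0.16 and 0.84 quantiles of Beta(35.4, 22.8).
Posterior mean ≈ 0.608, SD ≈ 0.063; a Normal approximation gives roughly [0.545, 0.671].
Exact: F⁻¹(0.16) = 0.545; F⁻¹(0.84) = 0.672.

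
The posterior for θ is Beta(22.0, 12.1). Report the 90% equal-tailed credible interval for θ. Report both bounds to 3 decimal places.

Posterior: Beta(22.0, 12.1).
Equal-tailed 90% interval: the 0.05 and 0.95 quantiles of Beta(22.0, 12.1).
Posterior mean ≈ 0.645, SD ≈ 0.081; a Normal approximation gives roughly [0.512, 0.778].
Exact: F⁻¹(0.05) = 0.507; F⁻¹(0.95) = 0.773.

[0.507, 0.773]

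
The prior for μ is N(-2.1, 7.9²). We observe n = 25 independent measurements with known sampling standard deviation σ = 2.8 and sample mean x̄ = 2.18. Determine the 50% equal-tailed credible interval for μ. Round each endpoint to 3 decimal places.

[1.782, 2.535]

Posterior precision = 1/7.9² + 25/2.8² = 0.0160 + 3.1888 = 3.2048, so posterior SD = 0.5586.
Posterior mean = (-2.1/7.9² + 25·2.18/2.8²) / 3.2048 = 2.1586.
Interval: 2.1586 ± 0.674 × 0.5586 → [1.782, 2.535].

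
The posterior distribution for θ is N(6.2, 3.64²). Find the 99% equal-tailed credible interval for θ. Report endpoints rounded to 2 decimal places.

[-3.18, 15.58]

The posterior is symmetric, so the 99% equal-tailed interval is θ = 6.2 ± z·3.64 with z = 2.576.
Half-width: 2.576 × 3.64 = 9.38.
6.2 − 9.38 = -3.18; 6.2 + 9.38 = 15.58.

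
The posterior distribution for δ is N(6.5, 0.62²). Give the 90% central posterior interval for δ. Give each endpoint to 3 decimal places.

[5.480, 7.520]

The posterior is symmetric, so the 90% equal-tailed interval is δ = 6.5 ± z·0.62 with z = 1.645.
Half-width: 1.645 × 0.62 = 1.020.
6.5 − 1.020 = 5.480; 6.5 + 1.020 = 7.520.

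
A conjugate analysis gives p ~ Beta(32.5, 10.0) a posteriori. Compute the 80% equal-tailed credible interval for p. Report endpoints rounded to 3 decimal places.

[0.679, 0.845]

Posterior: Beta(32.5, 10.0).
Equal-tailed 80% interval: the 0.1 and 0.9 quantiles of Beta(32.5, 10.0).
Posterior mean ≈ 0.765, SD ≈ 0.064; a Normal approximation gives roughly [0.682, 0.847].
Exact: F⁻¹(0.1) = 0.679; F⁻¹(0.9) = 0.845.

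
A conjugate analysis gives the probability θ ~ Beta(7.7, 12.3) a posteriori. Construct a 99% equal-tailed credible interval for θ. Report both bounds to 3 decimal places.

[0.144, 0.667]

Posterior: Beta(7.7, 12.3).
Equal-tailed 99% interval: the 0.005 and 0.995 quantiles of Beta(7.7, 12.3).
Posterior mean ≈ 0.385, SD ≈ 0.106; a Normal approximation gives roughly [0.111, 0.659].
Exact: F⁻¹(0.005) = 0.144; F⁻¹(0.995) = 0.667.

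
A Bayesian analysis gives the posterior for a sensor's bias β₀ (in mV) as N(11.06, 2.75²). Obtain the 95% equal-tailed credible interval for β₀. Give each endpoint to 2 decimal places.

The posterior is symmetric, so the 95% equal-tailed interval is β₀ = 11.06 ± z·2.75 with z = 1.960.
Half-width: 1.960 × 2.75 = 5.39.
11.06 − 5.39 = 5.67; 11.06 + 5.39 = 16.45.

[5.67, 16.45]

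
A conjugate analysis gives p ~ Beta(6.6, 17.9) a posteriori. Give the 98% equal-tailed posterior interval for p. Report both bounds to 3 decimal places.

Posterior: Beta(6.6, 17.9).
Equal-tailed 98% interval: the 0.01 and 0.99 quantiles of Beta(6.6, 17.9).
Posterior mean ≈ 0.269, SD ≈ 0.088; a Normal approximation gives roughly [0.065, 0.474].
Exact: F⁻¹(0.01) = 0.097; F⁻¹(0.99) = 0.495.

[0.097, 0.495]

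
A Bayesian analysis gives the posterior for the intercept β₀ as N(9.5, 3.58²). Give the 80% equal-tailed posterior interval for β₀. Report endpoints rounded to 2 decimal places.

[4.91, 14.09]

The posterior is symmetric, so the 80% equal-tailed interval is β₀ = 9.5 ± z·3.58 with z = 1.282.
Half-width: 1.282 × 3.58 = 4.59.
9.5 − 4.59 = 4.91; 9.5 + 4.59 = 14.09.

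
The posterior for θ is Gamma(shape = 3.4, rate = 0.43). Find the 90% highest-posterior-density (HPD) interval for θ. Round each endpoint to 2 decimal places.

[1.46, 14.13]

The posterior is unimodal and skewed, so the HPD interval has equal density at both endpoints and is the shortest 90% interval.
Solving f(1.46) = f(14.13) with F(14.13) − F(1.46) = 0.90 gives [1.46, 14.13].
For comparison, the equal-tailed interval is [2.39, 16.02]; the HPD is narrower and shifted toward the mode.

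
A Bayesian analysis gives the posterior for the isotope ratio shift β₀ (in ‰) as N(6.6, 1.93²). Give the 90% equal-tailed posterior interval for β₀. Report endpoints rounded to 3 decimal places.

The posterior is symmetric, so the 90% equal-tailed interval is β₀ = 6.6 ± z·1.93 with z = 1.645.
Half-width: 1.645 × 1.93 = 3.175.
6.6 − 3.175 = 3.425; 6.6 + 3.175 = 9.775.

[3.425, 9.775]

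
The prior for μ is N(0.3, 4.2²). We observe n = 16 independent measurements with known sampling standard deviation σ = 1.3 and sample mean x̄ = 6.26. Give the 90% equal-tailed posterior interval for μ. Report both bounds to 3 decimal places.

[5.692, 6.758]

Posterior precision = 1/4.2² + 16/1.3² = 0.0567 + 9.4675 = 9.5241, so posterior SD = 0.3240.
Posterior mean = (0.3/4.2² + 16·6.26/1.3²) / 9.5241 = 6.2245.
Interval: 6.2245 ± 1.645 × 0.3240 → [5.692, 6.758].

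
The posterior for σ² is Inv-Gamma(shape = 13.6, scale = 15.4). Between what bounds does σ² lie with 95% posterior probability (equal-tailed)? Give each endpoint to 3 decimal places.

[0.709, 2.092]

Inverse-Gamma(13.6, 15.4) quantiles: F⁻¹(0.025) and F⁻¹(0.975).
Equivalently, 1/σ² ~ Gamma(13.6, rate = 15.4); invert its 0.975 and 0.025 quantiles.
Posterior mean ≈ 1.222, SD ≈ 0.359; a Normal approximation gives roughly [0.519, 1.926].
Exact: lower = 0.709; upper = 2.092.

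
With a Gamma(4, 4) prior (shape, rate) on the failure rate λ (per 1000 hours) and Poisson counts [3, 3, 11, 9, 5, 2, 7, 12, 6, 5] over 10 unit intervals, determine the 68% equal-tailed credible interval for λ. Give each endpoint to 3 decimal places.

[4.205, 5.365]

Posterior: Gamma(4+63, 4+10) = Gamma(67, 14) (shape, rate).
Equal-tailed 68% interval: Gamma(67, 14) quantiles at 0.16 and 0.84.
Posterior mean ≈ 4.786, SD ≈ 0.585; a Normal approximation gives roughly [4.204, 5.367].
Exact: lower = 4.205; upper = 5.365.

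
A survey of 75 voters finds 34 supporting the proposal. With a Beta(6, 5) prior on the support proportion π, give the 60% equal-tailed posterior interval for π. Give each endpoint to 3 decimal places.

Posterior: Beta(6+34, 5+41) = Beta(40, 46).
Equal-tailed 60% interval: the 0.2 and 0.8 quantiles of Beta(40, 46).
Posterior mean ≈ 0.465, SD ≈ 0.053; a Normal approximation gives roughly [0.420, 0.510].
Exact: F⁻¹(0.2) = 0.420; F⁻¹(0.8) = 0.510.

[0.420, 0.510]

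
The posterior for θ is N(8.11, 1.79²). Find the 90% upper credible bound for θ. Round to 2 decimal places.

10.40

Need U with P(θ ≤ U) = 0.90: U = 8.11 + z_{0.1}·1.79.
z = 1.282; U = 8.11 + 1.282 × 1.79 = 10.40.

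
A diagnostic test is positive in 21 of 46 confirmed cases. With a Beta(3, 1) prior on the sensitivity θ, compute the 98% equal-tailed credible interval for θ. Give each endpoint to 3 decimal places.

[0.320, 0.642]

Posterior: Beta(3+21, 1+25) = Beta(24, 26).
Equal-tailed 98% interval: the 0.01 and 0.99 quantiles of Beta(24, 26).
Posterior mean ≈ 0.480, SD ≈ 0.070; a Normal approximation gives roughly [0.317, 0.643].
Exact: F⁻¹(0.01) = 0.320; F⁻¹(0.99) = 0.642.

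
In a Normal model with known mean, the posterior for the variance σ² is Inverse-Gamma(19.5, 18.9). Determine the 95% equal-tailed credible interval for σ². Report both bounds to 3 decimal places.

Inverse-Gamma(19.5, 18.9) quantiles: F⁻¹(0.025) and F⁻¹(0.975).
Equivalently, 1/σ² ~ Gamma(19.5, rate = 18.9); invert its 0.975 and 0.025 quantiles.
Posterior mean ≈ 1.022, SD ≈ 0.244; a Normal approximation gives roughly [0.543, 1.500].
Exact: lower = 0.650; upper = 1.598.

[0.650, 1.598]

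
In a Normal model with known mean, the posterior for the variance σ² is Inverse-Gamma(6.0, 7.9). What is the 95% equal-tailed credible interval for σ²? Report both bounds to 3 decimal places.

Inverse-Gamma(6.0, 7.9) quantiles: F⁻¹(0.025) and F⁻¹(0.975).
Equivalently, 1/σ² ~ Gamma(6.0, rate = 7.9); invert its 0.975 and 0.025 quantiles.
Posterior mean ≈ 1.580, SD ≈ 0.790; a Normal approximation gives roughly [0.032, 3.128].
Exact: lower = 0.677; upper = 3.588.

[0.677, 3.588]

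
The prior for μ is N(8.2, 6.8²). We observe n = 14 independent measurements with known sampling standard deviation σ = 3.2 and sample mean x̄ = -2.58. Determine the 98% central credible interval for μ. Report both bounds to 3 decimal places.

Posterior precision = 1/6.8² + 14/3.2² = 0.0216 + 1.3672 = 1.3888, so posterior SD = 0.8486.
Posterior mean = (8.2/6.8² + 14·-2.58/3.2²) / 1.3888 = -2.4121.
Interval: -2.4121 ± 2.326 × 0.8486 → [-4.386, -0.438].

[-4.386, -0.438]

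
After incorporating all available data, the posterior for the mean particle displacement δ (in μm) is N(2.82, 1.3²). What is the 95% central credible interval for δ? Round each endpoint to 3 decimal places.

The posterior is symmetric, so the 95% equal-tailed interval is δ = 2.82 ± z·1.3 with z = 1.960.
Half-width: 1.960 × 1.3 = 2.548.
2.82 − 2.548 = 0.272; 2.82 + 2.548 = 5.368.

[0.272, 5.368]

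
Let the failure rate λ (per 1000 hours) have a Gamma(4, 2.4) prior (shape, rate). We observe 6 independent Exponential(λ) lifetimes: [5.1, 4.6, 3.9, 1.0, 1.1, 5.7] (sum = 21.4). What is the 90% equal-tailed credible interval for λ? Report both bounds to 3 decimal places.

[0.228, 0.660]

Posterior: Gamma(4+6, 2.4+21.4) = Gamma(10, 23.8) (shape, rate).
Equal-tailed 90% interval: Gamma(10, 23.8) quantiles at 0.05 and 0.95.
Posterior mean ≈ 0.420, SD ≈ 0.133; a Normal approximation gives roughly [0.202, 0.639].
Exact: lower = 0.228; upper = 0.660.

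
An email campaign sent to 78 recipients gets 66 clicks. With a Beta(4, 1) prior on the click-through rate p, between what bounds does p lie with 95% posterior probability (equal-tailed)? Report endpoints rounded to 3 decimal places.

Posterior: Beta(4+66, 1+12) = Beta(70, 13).
Equal-tailed 95% interval: the 0.025 and 0.975 quantiles of Beta(70, 13).
Posterior mean ≈ 0.843, SD ≈ 0.040; a Normal approximation gives roughly [0.766, 0.921].
Exact: F⁻¹(0.025) = 0.758; F⁻¹(0.975) = 0.913.

[0.758, 0.913]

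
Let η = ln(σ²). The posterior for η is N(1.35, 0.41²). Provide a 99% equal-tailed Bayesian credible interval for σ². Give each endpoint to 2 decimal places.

[1.34, 11.09]

On the log scale the 99% interval is 1.35 ± 2.576 × 0.41 = [0.2939, 2.4061].
Exponentiate: [e^0.2939, e^2.4061] = [1.34, 11.09].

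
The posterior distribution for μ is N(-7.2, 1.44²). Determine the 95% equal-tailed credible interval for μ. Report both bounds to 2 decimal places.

The posterior is symmetric, so the 95% equal-tailed interval is μ = -7.2 ± z·1.44 with z = 1.960.
Half-width: 1.960 × 1.44 = 2.82.
-7.2 − 2.82 = -10.02; -7.2 + 2.82 = -4.38.

[-10.02, -4.38]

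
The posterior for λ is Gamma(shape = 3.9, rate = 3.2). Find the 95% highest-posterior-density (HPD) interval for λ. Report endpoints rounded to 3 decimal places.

[0.208, 2.437]

The posterior is unimodal and skewed, so the HPD interval has equal density at both endpoints and is the shortest 95% interval.
Solving f(0.208) = f(2.437) with F(2.437) − F(0.208) = 0.95 gives [0.208, 2.437].
For comparison, the equal-tailed interval is [0.325, 2.693]; the HPD is narrower and shifted toward the mode.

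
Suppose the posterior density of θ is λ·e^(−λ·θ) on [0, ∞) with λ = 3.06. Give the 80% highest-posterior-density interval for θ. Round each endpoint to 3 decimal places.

[0.000, 0.526]

The exponential density is strictly decreasing on [0, ∞), so the HPD interval is anchored at 0: [0, q] with P(θ ≤ q) = 0.80.
q = −ln(1 − 0.80) / 3.06 = 1.6094 / 3.06 = 0.526.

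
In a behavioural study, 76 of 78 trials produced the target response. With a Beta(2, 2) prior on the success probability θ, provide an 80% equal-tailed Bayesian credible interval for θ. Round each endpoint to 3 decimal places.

Posterior: Beta(2+76, 2+2) = Beta(78, 4).
Equal-tailed 80% interval: the 0.1 and 0.9 quantiles of Beta(78, 4).
Posterior mean ≈ 0.951, SD ≈ 0.024; a Normal approximation gives roughly [0.921, 0.982].
Exact: F⁻¹(0.1) = 0.919; F⁻¹(0.9) = 0.978.

[0.919, 0.978]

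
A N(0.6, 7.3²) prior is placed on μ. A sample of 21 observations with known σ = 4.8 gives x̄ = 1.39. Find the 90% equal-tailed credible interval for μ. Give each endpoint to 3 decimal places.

[-0.331, 3.079]

Posterior precision = 1/7.3² + 21/4.8² = 0.0188 + 0.9115 = 0.9302, so posterior SD = 1.0368.
Posterior mean = (0.6/7.3² + 21·1.39/4.8²) / 0.9302 = 1.3741.
Interval: 1.3741 ± 1.645 × 1.0368 → [-0.331, 3.079].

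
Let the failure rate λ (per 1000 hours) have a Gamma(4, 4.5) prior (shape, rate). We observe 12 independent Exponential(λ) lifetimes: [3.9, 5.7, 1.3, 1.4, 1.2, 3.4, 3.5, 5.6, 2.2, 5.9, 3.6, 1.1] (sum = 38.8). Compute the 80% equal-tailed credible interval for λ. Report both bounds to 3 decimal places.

[0.257, 0.492]

Posterior: Gamma(4+12, 4.5+38.8) = Gamma(16, 43.3) (shape, rate).
Equal-tailed 80% interval: Gamma(16, 43.3) quantiles at 0.1 and 0.9.
Posterior mean ≈ 0.370, SD ≈ 0.092; a Normal approximation gives roughly [0.251, 0.488].
Exact: lower = 0.257; upper = 0.492.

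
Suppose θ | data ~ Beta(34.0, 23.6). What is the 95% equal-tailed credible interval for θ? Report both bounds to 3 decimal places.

Posterior: Beta(34.0, 23.6).
Equal-tailed 95% interval: the 0.025 and 0.975 quantiles of Beta(34.0, 23.6).
Posterior mean ≈ 0.590, SD ≈ 0.064; a Normal approximation gives roughly [0.464, 0.716].
Exact: F⁻¹(0.025) = 0.462; F⁻¹(0.975) = 0.713.

[0.462, 0.713]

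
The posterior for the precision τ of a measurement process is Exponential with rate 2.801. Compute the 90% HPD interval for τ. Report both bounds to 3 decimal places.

[0.000, 0.822]

The exponential density is strictly decreasing on [0, ∞), so the HPD interval is anchored at 0: [0, q] with P(τ ≤ q) = 0.90.
q = −ln(1 − 0.90) / 2.801 = 2.3026 / 2.801 = 0.822.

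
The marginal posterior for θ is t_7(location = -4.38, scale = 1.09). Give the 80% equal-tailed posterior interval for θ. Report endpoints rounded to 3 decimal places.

[-5.922, -2.838]

The t_7 distribution is symmetric; the 80% interval is -4.38 ± t·1.09 with t_{0.9,7} = 1.415.
Half-width: 1.415 × 1.09 = 1.542.
-4.38 − 1.542 = -5.922; -4.38 + 1.542 = -2.838.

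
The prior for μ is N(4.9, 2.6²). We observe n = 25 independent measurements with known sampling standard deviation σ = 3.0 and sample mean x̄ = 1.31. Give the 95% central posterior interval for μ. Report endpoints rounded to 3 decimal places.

Posterior precision = 1/2.6² + 25/3.0² = 0.1479 + 2.7778 = 2.9257, so posterior SD = 0.5846.
Posterior mean = (4.9/2.6² + 25·1.31/3.0²) / 2.9257 = 1.4915.
Interval: 1.4915 ± 1.960 × 0.5846 → [0.346, 2.637].

[0.346, 2.637]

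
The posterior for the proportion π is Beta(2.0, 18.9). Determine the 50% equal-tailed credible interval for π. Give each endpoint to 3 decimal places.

[0.048, 0.130]

Posterior: Beta(2.0, 18.9).
Equal-tailed 50% interval: the 0.25 and 0.75 quantiles of Beta(2.0, 18.9).
Posterior mean ≈ 0.096, SD ≈ 0.063; a Normal approximation gives roughly [0.053, 0.138].
Exact: F⁻¹(0.25) = 0.048; F⁻¹(0.75) = 0.130.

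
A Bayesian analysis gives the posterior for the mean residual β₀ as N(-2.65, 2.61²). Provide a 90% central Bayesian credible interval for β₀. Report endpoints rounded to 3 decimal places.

[-6.943, 1.643]

The posterior is symmetric, so the 90% equal-tailed interval is β₀ = -2.65 ± z·2.61 with z = 1.645.
Half-width: 1.645 × 2.61 = 4.293.
-2.65 − 4.293 = -6.943; -2.65 + 4.293 = 1.643.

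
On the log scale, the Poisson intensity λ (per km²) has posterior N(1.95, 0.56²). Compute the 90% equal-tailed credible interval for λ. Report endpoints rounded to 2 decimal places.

On the log scale the 90% interval is 1.95 ± 1.645 × 0.56 = [1.0289, 2.8711].
Exponentiate: [e^1.0289, e^2.8711] = [2.80, 17.66].

[2.80, 17.66]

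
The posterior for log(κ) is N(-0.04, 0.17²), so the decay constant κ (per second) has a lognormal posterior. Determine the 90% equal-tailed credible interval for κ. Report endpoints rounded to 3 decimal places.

[0.726, 1.271]

On the log scale the 90% interval is -0.04 ± 1.645 × 0.17 = [-0.3196, 0.2396].
Exponentiate: [e^-0.3196, e^0.2396] = [0.726, 1.271].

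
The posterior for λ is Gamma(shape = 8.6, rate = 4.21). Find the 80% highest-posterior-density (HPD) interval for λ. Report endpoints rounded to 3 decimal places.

[1.084, 2.791]

The posterior is unimodal and skewed, so the HPD interval has equal density at both endpoints and is the shortest 80% interval.
Solving f(1.084) = f(2.791) with F(2.791) − F(1.084) = 0.80 gives [1.084, 2.791].
For comparison, the equal-tailed interval is [1.216, 2.971]; the HPD is narrower and shifted toward the mode.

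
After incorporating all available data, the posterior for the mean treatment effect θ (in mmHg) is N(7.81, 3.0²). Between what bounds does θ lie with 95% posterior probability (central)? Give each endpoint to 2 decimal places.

[1.93, 13.69]

The posterior is symmetric, so the 95% equal-tailed interval is θ = 7.81 ± z·3.0 with z = 1.960.
Half-width: 1.960 × 3.0 = 5.88.
7.81 − 5.88 = 1.93; 7.81 + 5.88 = 13.69.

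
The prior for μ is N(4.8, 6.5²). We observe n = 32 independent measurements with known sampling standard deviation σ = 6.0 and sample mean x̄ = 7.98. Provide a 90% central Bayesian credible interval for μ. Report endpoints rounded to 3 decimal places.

[6.176, 9.619]

Posterior precision = 1/6.5² + 32/6.0² = 0.0237 + 0.8889 = 0.9126, so posterior SD = 1.0468.
Posterior mean = (4.8/6.5² + 32·7.98/6.0²) / 0.9126 = 7.8975.
Interval: 7.8975 ± 1.645 × 1.0468 → [6.176, 9.619].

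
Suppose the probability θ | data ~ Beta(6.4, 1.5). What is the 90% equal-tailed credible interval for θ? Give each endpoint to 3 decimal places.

[0.555, 0.974]

Posterior: Beta(6.4, 1.5).
Equal-tailed 90% interval: the 0.05 and 0.95 quantiles of Beta(6.4, 1.5).
Posterior mean ≈ 0.810, SD ≈ 0.131; a Normal approximation gives roughly [0.594, 1.026].
Exact: F⁻¹(0.05) = 0.555; F⁻¹(0.95) = 0.974.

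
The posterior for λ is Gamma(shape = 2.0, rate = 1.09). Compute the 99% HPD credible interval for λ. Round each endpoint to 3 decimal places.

[0.008, 6.094]

The posterior is unimodal and skewed, so the HPD interval has equal density at both endpoints and is the shortest 99% interval.
Solving f(0.008) = f(6.094) with F(6.094) − F(0.008) = 0.99 gives [0.008, 6.094].
For comparison, the equal-tailed interval is [0.095, 6.817]; the HPD is narrower and shifted toward the mode.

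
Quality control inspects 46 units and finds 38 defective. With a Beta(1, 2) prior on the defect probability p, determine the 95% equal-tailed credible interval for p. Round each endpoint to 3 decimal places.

[0.674, 0.895]

Posterior: Beta(1+38, 2+8) = Beta(39, 10).
Equal-tailed 95% interval: the 0.025 and 0.975 quantiles of Beta(39, 10).
Posterior mean ≈ 0.796, SD ≈ 0.057; a Normal approximation gives roughly [0.684, 0.908].
Exact: F⁻¹(0.025) = 0.674; F⁻¹(0.975) = 0.895.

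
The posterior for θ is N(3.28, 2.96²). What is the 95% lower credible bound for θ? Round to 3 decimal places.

-1.589

Need L with P(θ ≥ L) = 0.95: L = 3.28 − z_{0.05}·2.96.
z = 1.645; L = 3.28 − 1.645 × 2.96 = -1.589.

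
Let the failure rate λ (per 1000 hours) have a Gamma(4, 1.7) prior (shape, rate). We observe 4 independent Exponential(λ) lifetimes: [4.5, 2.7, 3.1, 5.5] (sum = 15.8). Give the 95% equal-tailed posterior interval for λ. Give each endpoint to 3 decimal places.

Posterior: Gamma(4+4, 1.7+15.8) = Gamma(8, 17.5) (shape, rate).
Equal-tailed 95% interval: Gamma(8, 17.5) quantiles at 0.025 and 0.975.
Posterior mean ≈ 0.457, SD ≈ 0.162; a Normal approximation gives roughly [0.140, 0.774].
Exact: lower = 0.197; upper = 0.824.

[0.197, 0.824]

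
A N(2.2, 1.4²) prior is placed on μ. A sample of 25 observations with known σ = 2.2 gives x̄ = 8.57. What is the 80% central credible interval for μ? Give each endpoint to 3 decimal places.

Posterior precision = 1/1.4² + 25/2.2² = 0.5102 + 5.1653 = 5.6755, so posterior SD = 0.4198.
Posterior mean = (2.2/1.4² + 25·8.57/2.2²) / 5.6755 = 7.9974.
Interval: 7.9974 ± 1.282 × 0.4198 → [7.459, 8.535].

[7.459, 8.535]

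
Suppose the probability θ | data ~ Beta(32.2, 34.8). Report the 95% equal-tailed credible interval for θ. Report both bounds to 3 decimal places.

Posterior: Beta(32.2, 34.8).
Equal-tailed 95% interval: the 0.025 and 0.975 quantiles of Beta(32.2, 34.8).
Posterior mean ≈ 0.481, SD ≈ 0.061; a Normal approximation gives roughly [0.362, 0.599].
Exact: F⁻¹(0.025) = 0.363; F⁻¹(0.975) = 0.600.

[0.363, 0.600]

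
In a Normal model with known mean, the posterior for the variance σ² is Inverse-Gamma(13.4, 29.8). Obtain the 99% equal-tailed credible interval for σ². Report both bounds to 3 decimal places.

Inverse-Gamma(13.4, 29.8) quantiles: F⁻¹(0.005) and F⁻¹(0.995).
Equivalently, 1/σ² ~ Gamma(13.4, rate = 29.8); invert its 0.995 and 0.005 quantiles.
Posterior mean ≈ 2.403, SD ≈ 0.712; a Normal approximation gives roughly [0.570, 4.237].
Exact: lower = 1.207; upper = 5.104.

[1.207, 5.104]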